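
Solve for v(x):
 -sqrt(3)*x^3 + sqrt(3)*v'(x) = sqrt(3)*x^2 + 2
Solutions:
 v(x) = C1 + x^4/4 + x^3/3 + 2*sqrt(3)*x/3


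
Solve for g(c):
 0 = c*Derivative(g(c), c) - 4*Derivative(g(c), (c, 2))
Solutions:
 g(c) = C1 + C2*erfi(sqrt(2)*c/4)


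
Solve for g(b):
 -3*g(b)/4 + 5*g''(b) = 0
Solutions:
 g(b) = C1*exp(-sqrt(15)*b/10) + C2*exp(sqrt(15)*b/10)


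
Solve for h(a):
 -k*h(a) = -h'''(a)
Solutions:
 h(a) = C1*exp(a*k^(1/3)) + C2*exp(a*k^(1/3)*(-1 + sqrt(3)*I)/2) + C3*exp(-a*k^(1/3)*(1 + sqrt(3)*I)/2)


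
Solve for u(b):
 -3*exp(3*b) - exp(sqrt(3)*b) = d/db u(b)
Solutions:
 u(b) = C1 - exp(3*b) - sqrt(3)*exp(sqrt(3)*b)/3


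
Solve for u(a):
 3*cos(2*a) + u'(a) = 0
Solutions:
 u(a) = C1 - 3*sin(2*a)/2


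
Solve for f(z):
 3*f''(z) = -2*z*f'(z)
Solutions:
 f(z) = C1 + C2*erf(sqrt(3)*z/3)


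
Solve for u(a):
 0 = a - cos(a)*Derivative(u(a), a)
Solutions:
 u(a) = C1 + Integral(a/cos(a), a)


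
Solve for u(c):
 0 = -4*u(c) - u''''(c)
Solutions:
 u(c) = (C1*sin(c) + C2*cos(c))*exp(-c) + (C3*sin(c) + C4*cos(c))*exp(c)


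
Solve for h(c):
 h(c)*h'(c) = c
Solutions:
 h(c) = -sqrt(C1 + c^2)
 h(c) = sqrt(C1 + c^2)


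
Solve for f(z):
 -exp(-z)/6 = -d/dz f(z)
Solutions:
 f(z) = C1 - exp(-z)/6


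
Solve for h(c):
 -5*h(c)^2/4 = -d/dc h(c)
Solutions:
 h(c) = -4/(C1 + 5*c)


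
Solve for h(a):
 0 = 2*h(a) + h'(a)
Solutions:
 h(a) = C1*exp(-2*a)


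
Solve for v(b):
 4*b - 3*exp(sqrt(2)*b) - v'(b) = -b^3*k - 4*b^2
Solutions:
 v(b) = C1 + b^4*k/4 + 4*b^3/3 + 2*b^2 - 3*sqrt(2)*exp(sqrt(2)*b)/2


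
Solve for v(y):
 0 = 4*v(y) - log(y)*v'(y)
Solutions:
 v(y) = C1*exp(4*li(y))


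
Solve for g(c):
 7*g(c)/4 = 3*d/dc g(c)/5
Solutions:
 g(c) = C1*exp(35*c/12)


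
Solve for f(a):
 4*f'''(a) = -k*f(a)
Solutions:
 f(a) = C1*exp(2^(1/3)*a*(-k)^(1/3)/2) + C2*exp(2^(1/3)*a*(-k)^(1/3)*(-1 + sqrt(3)*I)/4) + C3*exp(-2^(1/3)*a*(-k)^(1/3)*(1 + sqrt(3)*I)/4)


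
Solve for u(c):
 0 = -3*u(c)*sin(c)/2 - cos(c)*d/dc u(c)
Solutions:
 u(c) = C1*cos(c)^(3/2)


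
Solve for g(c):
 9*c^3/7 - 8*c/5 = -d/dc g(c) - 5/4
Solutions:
 g(c) = C1 - 9*c^4/28 + 4*c^2/5 - 5*c/4


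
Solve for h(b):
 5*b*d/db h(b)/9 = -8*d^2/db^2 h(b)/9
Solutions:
 h(b) = C1 + C2*erf(sqrt(5)*b/4)


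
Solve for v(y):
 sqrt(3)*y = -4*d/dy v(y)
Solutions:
 v(y) = C1 - sqrt(3)*y^2/8


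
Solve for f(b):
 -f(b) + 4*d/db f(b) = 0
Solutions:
 f(b) = C1*exp(b/4)


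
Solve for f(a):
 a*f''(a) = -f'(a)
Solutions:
 f(a) = C1 + C2*log(a)


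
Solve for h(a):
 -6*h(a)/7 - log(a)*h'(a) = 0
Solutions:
 h(a) = C1*exp(-6*li(a)/7)


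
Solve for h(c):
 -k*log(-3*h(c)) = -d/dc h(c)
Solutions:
 Integral(1/(log(-_y) + log(3)), (_y, h(c))) = C1 + c*k


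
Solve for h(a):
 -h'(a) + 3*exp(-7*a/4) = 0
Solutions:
 h(a) = C1 - 12*exp(-7*a/4)/7


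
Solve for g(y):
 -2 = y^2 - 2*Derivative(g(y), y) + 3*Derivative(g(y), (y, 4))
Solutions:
 g(y) = C1 + C4*exp(2^(1/3)*3^(2/3)*y/3) + y^3/6 + y + (C2*sin(2^(1/3)*3^(1/6)*y/2) + C3*cos(2^(1/3)*3^(1/6)*y/2))*exp(-2^(1/3)*3^(2/3)*y/6)


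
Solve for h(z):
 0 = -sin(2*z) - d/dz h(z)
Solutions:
 h(z) = C1 + cos(2*z)/2


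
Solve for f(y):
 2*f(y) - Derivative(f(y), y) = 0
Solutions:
 f(y) = C1*exp(2*y)


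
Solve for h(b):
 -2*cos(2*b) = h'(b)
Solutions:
 h(b) = C1 - sin(2*b)


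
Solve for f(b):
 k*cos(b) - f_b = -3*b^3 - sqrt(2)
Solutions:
 f(b) = C1 + 3*b^4/4 + sqrt(2)*b + k*sin(b)


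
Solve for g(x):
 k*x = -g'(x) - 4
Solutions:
 g(x) = C1 - k*x^2/2 - 4*x


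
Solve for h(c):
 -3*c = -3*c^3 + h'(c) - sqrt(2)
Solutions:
 h(c) = C1 + 3*c^4/4 - 3*c^2/2 + sqrt(2)*c


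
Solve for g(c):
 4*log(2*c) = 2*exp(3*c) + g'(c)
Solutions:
 g(c) = C1 + 4*c*log(c) + 4*c*(-1 + log(2)) - 2*exp(3*c)/3


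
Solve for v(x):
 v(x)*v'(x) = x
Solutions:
 v(x) = -sqrt(C1 + x^2)
 v(x) = sqrt(C1 + x^2)


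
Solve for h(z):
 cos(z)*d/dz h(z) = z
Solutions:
 h(z) = C1 + Integral(z/cos(z), z)


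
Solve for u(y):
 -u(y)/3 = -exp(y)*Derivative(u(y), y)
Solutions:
 u(y) = C1*exp(-exp(-y)/3)


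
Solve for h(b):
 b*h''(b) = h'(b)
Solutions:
 h(b) = C1 + C2*b^2


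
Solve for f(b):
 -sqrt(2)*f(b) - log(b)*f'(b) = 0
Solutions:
 f(b) = C1*exp(-sqrt(2)*li(b))


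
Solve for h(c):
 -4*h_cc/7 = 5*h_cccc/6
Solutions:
 h(c) = C1 + C2*c + C3*sin(2*sqrt(210)*c/35) + C4*cos(2*sqrt(210)*c/35)


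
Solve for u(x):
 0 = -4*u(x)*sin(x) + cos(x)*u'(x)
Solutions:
 u(x) = C1/cos(x)^4


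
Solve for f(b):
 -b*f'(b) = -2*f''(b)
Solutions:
 f(b) = C1 + C2*erfi(b/2)


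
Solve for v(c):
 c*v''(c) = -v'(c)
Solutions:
 v(c) = C1 + C2*log(c)


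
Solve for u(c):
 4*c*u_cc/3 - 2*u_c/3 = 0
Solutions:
 u(c) = C1 + C2*c^(3/2)


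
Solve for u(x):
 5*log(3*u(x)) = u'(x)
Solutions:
 -Integral(1/(log(_y) + log(3)), (_y, u(x)))/5 = C1 - x


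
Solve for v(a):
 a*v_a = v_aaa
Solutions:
 v(a) = C1 + Integral(C2*airyai(a) + C3*airybi(a), a)


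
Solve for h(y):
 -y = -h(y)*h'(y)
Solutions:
 h(y) = -sqrt(C1 + y^2)
 h(y) = sqrt(C1 + y^2)


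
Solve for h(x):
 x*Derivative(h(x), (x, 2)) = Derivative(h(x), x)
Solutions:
 h(x) = C1 + C2*x^2


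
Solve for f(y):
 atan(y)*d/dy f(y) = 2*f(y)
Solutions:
 f(y) = C1*exp(2*Integral(1/atan(y), y))


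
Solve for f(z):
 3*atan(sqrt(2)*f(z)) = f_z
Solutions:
 Integral(1/atan(sqrt(2)*_y), (_y, f(z))) = C1 + 3*z


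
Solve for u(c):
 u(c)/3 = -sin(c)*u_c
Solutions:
 u(c) = C1*(cos(c) + 1)^(1/6)/(cos(c) - 1)^(1/6)


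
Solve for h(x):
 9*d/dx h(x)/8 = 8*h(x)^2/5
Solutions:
 h(x) = -45/(C1 + 64*x)


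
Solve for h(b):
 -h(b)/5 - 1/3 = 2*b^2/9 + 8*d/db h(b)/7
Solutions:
 h(b) = C1*exp(-7*b/40) - 10*b^2/9 + 800*b/63 - 32735/441


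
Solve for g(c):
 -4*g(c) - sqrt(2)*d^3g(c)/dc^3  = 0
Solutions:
 g(c) = C3*exp(-sqrt(2)*c) + (C1*sin(sqrt(6)*c/2) + C2*cos(sqrt(6)*c/2))*exp(sqrt(2)*c/2)


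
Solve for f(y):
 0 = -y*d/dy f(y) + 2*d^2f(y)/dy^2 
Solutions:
 f(y) = C1 + C2*erfi(y/2)


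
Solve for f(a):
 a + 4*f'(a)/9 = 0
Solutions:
 f(a) = C1 - 9*a^2/8


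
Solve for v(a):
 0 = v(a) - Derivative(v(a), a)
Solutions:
 v(a) = C1*exp(a)


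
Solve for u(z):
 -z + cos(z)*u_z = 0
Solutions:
 u(z) = C1 + Integral(z/cos(z), z)


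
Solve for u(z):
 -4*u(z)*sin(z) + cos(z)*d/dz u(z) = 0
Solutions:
 u(z) = C1/cos(z)^4


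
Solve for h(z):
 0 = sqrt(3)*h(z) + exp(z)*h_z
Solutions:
 h(z) = C1*exp(sqrt(3)*exp(-z))


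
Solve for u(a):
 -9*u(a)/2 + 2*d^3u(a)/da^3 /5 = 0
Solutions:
 u(a) = C3*exp(90^(1/3)*a/2) + (C1*sin(3*10^(1/3)*3^(1/6)*a/4) + C2*cos(3*10^(1/3)*3^(1/6)*a/4))*exp(-90^(1/3)*a/4)


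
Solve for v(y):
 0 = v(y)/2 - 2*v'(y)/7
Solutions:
 v(y) = C1*exp(7*y/4)


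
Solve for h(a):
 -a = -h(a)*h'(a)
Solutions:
 h(a) = -sqrt(C1 + a^2)
 h(a) = sqrt(C1 + a^2)


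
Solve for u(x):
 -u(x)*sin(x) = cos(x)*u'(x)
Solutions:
 u(x) = C1*cos(x)


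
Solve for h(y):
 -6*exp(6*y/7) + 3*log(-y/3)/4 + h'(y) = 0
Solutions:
 h(y) = C1 - 3*y*log(-y)/4 + 3*y*(1 + log(3))/4 + 7*exp(6*y/7)


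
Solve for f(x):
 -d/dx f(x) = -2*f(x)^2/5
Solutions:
 f(x) = -5/(C1 + 2*x)


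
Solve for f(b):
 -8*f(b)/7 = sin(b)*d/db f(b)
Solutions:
 f(b) = C1*(cos(b) + 1)^(4/7)/(cos(b) - 1)^(4/7)


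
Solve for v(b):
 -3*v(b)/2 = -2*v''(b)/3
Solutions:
 v(b) = C1*exp(-3*b/2) + C2*exp(3*b/2)


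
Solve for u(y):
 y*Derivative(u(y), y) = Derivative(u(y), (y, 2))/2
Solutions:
 u(y) = C1 + C2*erfi(y)


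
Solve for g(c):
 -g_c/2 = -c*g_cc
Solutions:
 g(c) = C1 + C2*c^(3/2)


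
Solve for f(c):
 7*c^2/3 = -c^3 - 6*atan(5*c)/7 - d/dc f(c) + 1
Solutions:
 f(c) = C1 - c^4/4 - 7*c^3/9 - 6*c*atan(5*c)/7 + c + 3*log(25*c^2 + 1)/35


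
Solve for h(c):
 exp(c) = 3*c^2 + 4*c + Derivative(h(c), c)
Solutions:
 h(c) = C1 - c^3 - 2*c^2 + exp(c)


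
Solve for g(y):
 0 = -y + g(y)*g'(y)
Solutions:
 g(y) = -sqrt(C1 + y^2)
 g(y) = sqrt(C1 + y^2)


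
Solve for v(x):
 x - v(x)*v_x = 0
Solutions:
 v(x) = -sqrt(C1 + x^2)
 v(x) = sqrt(C1 + x^2)


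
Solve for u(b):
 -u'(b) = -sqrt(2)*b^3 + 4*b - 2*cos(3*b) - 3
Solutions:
 u(b) = C1 + sqrt(2)*b^4/4 - 2*b^2 + 3*b + 2*sin(3*b)/3


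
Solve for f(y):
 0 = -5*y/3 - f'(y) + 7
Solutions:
 f(y) = C1 - 5*y^2/6 + 7*y


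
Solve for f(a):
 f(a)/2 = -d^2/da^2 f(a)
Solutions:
 f(a) = C1*sin(sqrt(2)*a/2) + C2*cos(sqrt(2)*a/2)


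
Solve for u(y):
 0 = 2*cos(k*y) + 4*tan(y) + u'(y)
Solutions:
 u(y) = C1 - 2*Piecewise((sin(k*y)/k, Ne(k, 0)), (y, True)) + 4*log(cos(y))


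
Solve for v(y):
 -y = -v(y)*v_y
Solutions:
 v(y) = -sqrt(C1 + y^2)
 v(y) = sqrt(C1 + y^2)


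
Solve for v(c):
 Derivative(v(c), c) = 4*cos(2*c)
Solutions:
 v(c) = C1 + 2*sin(2*c)


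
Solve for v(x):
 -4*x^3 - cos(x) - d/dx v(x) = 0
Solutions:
 v(x) = C1 - x^4 - sin(x)


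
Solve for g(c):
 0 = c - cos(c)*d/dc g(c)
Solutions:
 g(c) = C1 + Integral(c/cos(c), c)


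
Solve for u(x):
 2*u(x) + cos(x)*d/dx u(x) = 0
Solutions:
 u(x) = C1*(sin(x) - 1)/(sin(x) + 1)


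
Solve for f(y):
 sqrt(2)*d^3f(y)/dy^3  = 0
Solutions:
 f(y) = C1 + C2*y + C3*y^2


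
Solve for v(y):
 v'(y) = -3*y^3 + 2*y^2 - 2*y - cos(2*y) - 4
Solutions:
 v(y) = C1 - 3*y^4/4 + 2*y^3/3 - y^2 - 4*y - sin(2*y)/2


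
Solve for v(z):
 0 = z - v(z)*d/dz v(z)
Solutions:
 v(z) = -sqrt(C1 + z^2)
 v(z) = sqrt(C1 + z^2)


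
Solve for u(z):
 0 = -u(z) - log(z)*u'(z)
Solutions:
 u(z) = C1*exp(-li(z))


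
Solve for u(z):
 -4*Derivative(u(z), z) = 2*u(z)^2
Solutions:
 u(z) = 2/(C1 + z)


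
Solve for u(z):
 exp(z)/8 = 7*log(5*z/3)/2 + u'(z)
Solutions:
 u(z) = C1 - 7*z*log(z)/2 + 7*z*(-log(5) + 1 + log(3))/2 + exp(z)/8


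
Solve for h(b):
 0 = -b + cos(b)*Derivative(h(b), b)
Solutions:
 h(b) = C1 + Integral(b/cos(b), b)


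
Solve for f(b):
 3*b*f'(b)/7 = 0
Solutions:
 f(b) = C1


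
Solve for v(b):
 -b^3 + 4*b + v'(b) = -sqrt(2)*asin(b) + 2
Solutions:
 v(b) = C1 + b^4/4 - 2*b^2 + 2*b - sqrt(2)*(b*asin(b) + sqrt(1 - b^2))


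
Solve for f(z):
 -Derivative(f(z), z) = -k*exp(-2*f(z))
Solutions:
 f(z) = log(-sqrt(C1 + 2*k*z))
 f(z) = log(C1 + 2*k*z)/2


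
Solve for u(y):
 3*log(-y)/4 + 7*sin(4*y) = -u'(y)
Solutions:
 u(y) = C1 - 3*y*log(-y)/4 + 3*y/4 + 7*cos(4*y)/4


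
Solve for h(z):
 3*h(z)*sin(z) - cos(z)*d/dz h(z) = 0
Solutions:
 h(z) = C1/cos(z)^3


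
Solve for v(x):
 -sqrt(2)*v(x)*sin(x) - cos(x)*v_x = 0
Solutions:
 v(x) = C1*cos(x)^(sqrt(2))


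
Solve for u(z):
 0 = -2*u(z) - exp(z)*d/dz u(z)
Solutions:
 u(z) = C1*exp(2*exp(-z))


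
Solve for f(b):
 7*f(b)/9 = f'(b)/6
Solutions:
 f(b) = C1*exp(14*b/3)


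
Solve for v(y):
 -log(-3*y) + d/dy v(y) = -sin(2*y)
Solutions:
 v(y) = C1 + y*log(-y) - y + y*log(3) + cos(2*y)/2


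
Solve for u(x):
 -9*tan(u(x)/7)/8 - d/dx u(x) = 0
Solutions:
 u(x) = -7*asin(C1*exp(-9*x/56)) + 7*pi
 u(x) = 7*asin(C1*exp(-9*x/56))


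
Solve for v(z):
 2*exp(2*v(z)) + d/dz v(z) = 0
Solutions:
 v(z) = log(-sqrt(-1/(C1 - 2*z))) - log(2)/2
 v(z) = log(-1/(C1 - 2*z))/2 - log(2)/2


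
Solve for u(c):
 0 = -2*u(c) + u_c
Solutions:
 u(c) = C1*exp(2*c)


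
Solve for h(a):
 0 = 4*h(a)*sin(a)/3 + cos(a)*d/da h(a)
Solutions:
 h(a) = C1*cos(a)^(4/3)


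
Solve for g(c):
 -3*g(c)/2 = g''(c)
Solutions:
 g(c) = C1*sin(sqrt(6)*c/2) + C2*cos(sqrt(6)*c/2)


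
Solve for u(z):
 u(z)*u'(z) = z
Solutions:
 u(z) = -sqrt(C1 + z^2)
 u(z) = sqrt(C1 + z^2)


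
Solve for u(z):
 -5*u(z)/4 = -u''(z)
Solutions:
 u(z) = C1*exp(-sqrt(5)*z/2) + C2*exp(sqrt(5)*z/2)


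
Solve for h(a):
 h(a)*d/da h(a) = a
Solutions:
 h(a) = -sqrt(C1 + a^2)
 h(a) = sqrt(C1 + a^2)


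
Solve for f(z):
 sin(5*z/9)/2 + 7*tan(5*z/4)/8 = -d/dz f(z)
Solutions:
 f(z) = C1 + 7*log(cos(5*z/4))/10 + 9*cos(5*z/9)/10


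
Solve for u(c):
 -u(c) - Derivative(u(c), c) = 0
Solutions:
 u(c) = C1*exp(-c)


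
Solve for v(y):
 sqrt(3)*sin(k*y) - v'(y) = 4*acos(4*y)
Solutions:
 v(y) = C1 - 4*y*acos(4*y) + sqrt(1 - 16*y^2) + sqrt(3)*Piecewise((-cos(k*y)/k, Ne(k, 0)), (0, True))


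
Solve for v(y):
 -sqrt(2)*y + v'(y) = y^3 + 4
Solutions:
 v(y) = C1 + y^4/4 + sqrt(2)*y^2/2 + 4*y


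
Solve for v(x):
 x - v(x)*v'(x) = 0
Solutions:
 v(x) = -sqrt(C1 + x^2)
 v(x) = sqrt(C1 + x^2)


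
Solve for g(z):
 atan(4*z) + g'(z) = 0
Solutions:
 g(z) = C1 - z*atan(4*z) + log(16*z^2 + 1)/8


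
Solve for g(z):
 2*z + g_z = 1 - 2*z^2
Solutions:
 g(z) = C1 - 2*z^3/3 - z^2 + z


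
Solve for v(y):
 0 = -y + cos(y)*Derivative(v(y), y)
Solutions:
 v(y) = C1 + Integral(y/cos(y), y)


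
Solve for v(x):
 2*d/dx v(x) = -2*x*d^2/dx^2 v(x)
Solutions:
 v(x) = C1 + C2*log(x)


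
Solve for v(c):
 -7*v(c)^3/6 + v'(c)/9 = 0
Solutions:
 v(c) = -sqrt(-1/(C1 + 21*c))
 v(c) = sqrt(-1/(C1 + 21*c))


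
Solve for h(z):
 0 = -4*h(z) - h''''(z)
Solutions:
 h(z) = (C1*sin(z) + C2*cos(z))*exp(-z) + (C3*sin(z) + C4*cos(z))*exp(z)


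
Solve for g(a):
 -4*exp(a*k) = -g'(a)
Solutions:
 g(a) = C1 + 4*exp(a*k)/k


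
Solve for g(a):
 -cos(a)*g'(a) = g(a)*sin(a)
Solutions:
 g(a) = C1*cos(a)


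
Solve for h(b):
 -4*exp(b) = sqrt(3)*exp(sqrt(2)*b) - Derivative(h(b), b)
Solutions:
 h(b) = C1 + 4*exp(b) + sqrt(6)*exp(sqrt(2)*b)/2


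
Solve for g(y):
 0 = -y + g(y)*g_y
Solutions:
 g(y) = -sqrt(C1 + y^2)
 g(y) = sqrt(C1 + y^2)


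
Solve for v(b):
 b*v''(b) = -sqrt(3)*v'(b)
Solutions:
 v(b) = C1 + C2*b^(1 - sqrt(3))


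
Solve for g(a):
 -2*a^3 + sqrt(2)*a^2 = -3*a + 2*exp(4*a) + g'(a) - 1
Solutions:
 g(a) = C1 - a^4/2 + sqrt(2)*a^3/3 + 3*a^2/2 + a - exp(4*a)/2


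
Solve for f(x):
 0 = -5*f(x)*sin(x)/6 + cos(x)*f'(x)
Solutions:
 f(x) = C1/cos(x)^(5/6)


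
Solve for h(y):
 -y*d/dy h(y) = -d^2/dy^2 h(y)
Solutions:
 h(y) = C1 + C2*erfi(sqrt(2)*y/2)


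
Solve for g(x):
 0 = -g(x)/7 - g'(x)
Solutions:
 g(x) = C1*exp(-x/7)


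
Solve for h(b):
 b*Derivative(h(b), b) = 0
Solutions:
 h(b) = C1


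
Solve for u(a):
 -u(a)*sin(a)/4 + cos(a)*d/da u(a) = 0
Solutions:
 u(a) = C1/cos(a)^(1/4)


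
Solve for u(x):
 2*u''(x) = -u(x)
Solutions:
 u(x) = C1*sin(sqrt(2)*x/2) + C2*cos(sqrt(2)*x/2)


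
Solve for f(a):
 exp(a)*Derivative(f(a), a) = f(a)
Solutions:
 f(a) = C1*exp(-exp(-a))


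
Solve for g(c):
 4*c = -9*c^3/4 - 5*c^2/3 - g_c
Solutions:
 g(c) = C1 - 9*c^4/16 - 5*c^3/9 - 2*c^2


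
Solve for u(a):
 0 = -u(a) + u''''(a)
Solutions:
 u(a) = C1*exp(-a) + C2*exp(a) + C3*sin(a) + C4*cos(a)


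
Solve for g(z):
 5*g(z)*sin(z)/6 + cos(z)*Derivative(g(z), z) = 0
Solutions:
 g(z) = C1*cos(z)^(5/6)


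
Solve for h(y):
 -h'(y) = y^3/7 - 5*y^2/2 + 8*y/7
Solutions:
 h(y) = C1 - y^4/28 + 5*y^3/6 - 4*y^2/7


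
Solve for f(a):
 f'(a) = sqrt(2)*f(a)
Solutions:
 f(a) = C1*exp(sqrt(2)*a)


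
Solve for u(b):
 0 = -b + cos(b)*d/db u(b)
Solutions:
 u(b) = C1 + Integral(b/cos(b), b)


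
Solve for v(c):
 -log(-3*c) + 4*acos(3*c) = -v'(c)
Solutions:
 v(c) = C1 + c*log(-c) - 4*c*acos(3*c) - c + c*log(3) + 4*sqrt(1 - 9*c^2)/3


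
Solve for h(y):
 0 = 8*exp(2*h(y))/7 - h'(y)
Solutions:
 h(y) = log(-1/(C1 + 8*y))/2 - log(2) + log(14)/2
 h(y) = log(-sqrt(-1/(C1 + 8*y))) - log(2) + log(14)/2


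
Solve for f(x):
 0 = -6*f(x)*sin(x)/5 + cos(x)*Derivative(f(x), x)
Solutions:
 f(x) = C1/cos(x)^(6/5)


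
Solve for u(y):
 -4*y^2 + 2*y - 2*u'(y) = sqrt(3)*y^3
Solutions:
 u(y) = C1 - sqrt(3)*y^4/8 - 2*y^3/3 + y^2/2


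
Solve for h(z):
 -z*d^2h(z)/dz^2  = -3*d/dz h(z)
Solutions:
 h(z) = C1 + C2*z^4


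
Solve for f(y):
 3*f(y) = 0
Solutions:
 f(y) = 0


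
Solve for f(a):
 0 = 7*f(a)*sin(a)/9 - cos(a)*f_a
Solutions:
 f(a) = C1/cos(a)^(7/9)


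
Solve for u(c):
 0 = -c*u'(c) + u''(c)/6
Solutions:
 u(c) = C1 + C2*erfi(sqrt(3)*c)


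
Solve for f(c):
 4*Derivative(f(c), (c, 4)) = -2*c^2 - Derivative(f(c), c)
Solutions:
 f(c) = C1 + C4*exp(-2^(1/3)*c/2) - 2*c^3/3 + (C2*sin(2^(1/3)*sqrt(3)*c/4) + C3*cos(2^(1/3)*sqrt(3)*c/4))*exp(2^(1/3)*c/4)


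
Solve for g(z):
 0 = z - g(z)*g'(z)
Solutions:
 g(z) = -sqrt(C1 + z^2)
 g(z) = sqrt(C1 + z^2)


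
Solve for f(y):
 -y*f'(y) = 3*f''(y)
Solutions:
 f(y) = C1 + C2*erf(sqrt(6)*y/6)


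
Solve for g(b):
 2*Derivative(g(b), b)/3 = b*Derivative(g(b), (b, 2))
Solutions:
 g(b) = C1 + C2*b^(5/3)


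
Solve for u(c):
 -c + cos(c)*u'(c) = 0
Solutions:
 u(c) = C1 + Integral(c/cos(c), c)


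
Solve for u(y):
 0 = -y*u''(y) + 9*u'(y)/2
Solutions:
 u(y) = C1 + C2*y^(11/2)


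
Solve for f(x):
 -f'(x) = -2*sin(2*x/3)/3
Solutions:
 f(x) = C1 - cos(2*x/3)


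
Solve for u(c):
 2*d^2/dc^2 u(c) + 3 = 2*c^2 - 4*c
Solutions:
 u(c) = C1 + C2*c + c^4/12 - c^3/3 - 3*c^2/4


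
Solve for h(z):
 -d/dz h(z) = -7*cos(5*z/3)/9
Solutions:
 h(z) = C1 + 7*sin(5*z/3)/15


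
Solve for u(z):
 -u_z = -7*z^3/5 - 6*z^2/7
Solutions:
 u(z) = C1 + 7*z^4/20 + 2*z^3/7


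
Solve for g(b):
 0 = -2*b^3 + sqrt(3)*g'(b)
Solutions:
 g(b) = C1 + sqrt(3)*b^4/6


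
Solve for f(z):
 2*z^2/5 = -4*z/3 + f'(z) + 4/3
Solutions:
 f(z) = C1 + 2*z^3/15 + 2*z^2/3 - 4*z/3


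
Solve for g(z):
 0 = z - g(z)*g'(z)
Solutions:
 g(z) = -sqrt(C1 + z^2)
 g(z) = sqrt(C1 + z^2)


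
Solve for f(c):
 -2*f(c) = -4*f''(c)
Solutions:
 f(c) = C1*exp(-sqrt(2)*c/2) + C2*exp(sqrt(2)*c/2)


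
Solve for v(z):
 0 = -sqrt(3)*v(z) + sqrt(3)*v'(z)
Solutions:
 v(z) = C1*exp(z)


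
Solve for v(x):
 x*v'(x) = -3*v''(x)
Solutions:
 v(x) = C1 + C2*erf(sqrt(6)*x/6)


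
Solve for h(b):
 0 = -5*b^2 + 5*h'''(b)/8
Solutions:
 h(b) = C1 + C2*b + C3*b^2 + 2*b^5/15


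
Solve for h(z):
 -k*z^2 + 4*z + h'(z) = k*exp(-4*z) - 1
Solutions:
 h(z) = C1 + k*z^3/3 - k*exp(-4*z)/4 - 2*z^2 - z


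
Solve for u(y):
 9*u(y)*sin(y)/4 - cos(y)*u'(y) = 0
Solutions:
 u(y) = C1/cos(y)^(9/4)


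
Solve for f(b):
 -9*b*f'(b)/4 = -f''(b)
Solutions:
 f(b) = C1 + C2*erfi(3*sqrt(2)*b/4)


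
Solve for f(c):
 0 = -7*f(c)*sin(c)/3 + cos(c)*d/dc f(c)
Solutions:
 f(c) = C1/cos(c)^(7/3)


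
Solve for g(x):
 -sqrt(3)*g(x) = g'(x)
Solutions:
 g(x) = C1*exp(-sqrt(3)*x)


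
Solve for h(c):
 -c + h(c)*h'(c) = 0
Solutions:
 h(c) = -sqrt(C1 + c^2)
 h(c) = sqrt(C1 + c^2)


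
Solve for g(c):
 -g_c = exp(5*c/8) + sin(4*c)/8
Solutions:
 g(c) = C1 - 8*exp(5*c/8)/5 + cos(4*c)/32


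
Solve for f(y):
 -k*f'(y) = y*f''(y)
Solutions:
 f(y) = C1 + y^(1 - re(k))*(C2*sin(log(y)*Abs(im(k))) + C3*cos(log(y)*im(k)))


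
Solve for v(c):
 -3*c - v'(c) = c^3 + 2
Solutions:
 v(c) = C1 - c^4/4 - 3*c^2/2 - 2*c


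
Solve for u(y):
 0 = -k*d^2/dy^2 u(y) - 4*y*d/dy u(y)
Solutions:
 u(y) = C1 + C2*sqrt(k)*erf(sqrt(2)*y*sqrt(1/k))


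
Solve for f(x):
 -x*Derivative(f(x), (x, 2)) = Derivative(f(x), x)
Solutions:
 f(x) = C1 + C2*log(x)


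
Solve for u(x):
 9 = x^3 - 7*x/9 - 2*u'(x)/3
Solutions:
 u(x) = C1 + 3*x^4/8 - 7*x^2/12 - 27*x/2


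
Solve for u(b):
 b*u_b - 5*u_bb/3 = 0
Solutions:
 u(b) = C1 + C2*erfi(sqrt(30)*b/10)


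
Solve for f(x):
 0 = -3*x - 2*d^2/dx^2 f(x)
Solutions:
 f(x) = C1 + C2*x - x^3/4


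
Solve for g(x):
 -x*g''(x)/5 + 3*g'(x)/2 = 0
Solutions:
 g(x) = C1 + C2*x^(17/2)


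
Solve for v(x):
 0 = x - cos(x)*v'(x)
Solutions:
 v(x) = C1 + Integral(x/cos(x), x)


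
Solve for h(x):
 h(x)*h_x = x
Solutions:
 h(x) = -sqrt(C1 + x^2)
 h(x) = sqrt(C1 + x^2)


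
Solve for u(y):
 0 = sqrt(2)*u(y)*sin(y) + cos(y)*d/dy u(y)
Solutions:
 u(y) = C1*cos(y)^(sqrt(2))


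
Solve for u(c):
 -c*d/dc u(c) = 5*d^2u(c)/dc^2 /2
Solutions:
 u(c) = C1 + C2*erf(sqrt(5)*c/5)


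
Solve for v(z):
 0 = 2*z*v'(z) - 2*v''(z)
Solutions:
 v(z) = C1 + C2*erfi(sqrt(2)*z/2)


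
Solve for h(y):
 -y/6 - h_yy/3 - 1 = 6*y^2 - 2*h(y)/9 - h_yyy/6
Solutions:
 h(y) = C1*exp(y*(2^(2/3) + 2*2^(1/3) + 4)/6)*sin(2^(1/3)*sqrt(3)*y*(2 - 2^(1/3))/6) + C2*exp(y*(2^(2/3) + 2*2^(1/3) + 4)/6)*cos(2^(1/3)*sqrt(3)*y*(2 - 2^(1/3))/6) + C3*exp(y*(-2*2^(1/3) - 2^(2/3) + 2)/3) + 27*y^2 + 3*y/4 + 171/2


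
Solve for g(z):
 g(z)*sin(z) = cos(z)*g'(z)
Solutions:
 g(z) = C1/cos(z)


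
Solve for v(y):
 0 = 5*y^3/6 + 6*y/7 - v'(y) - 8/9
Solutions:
 v(y) = C1 + 5*y^4/24 + 3*y^2/7 - 8*y/9


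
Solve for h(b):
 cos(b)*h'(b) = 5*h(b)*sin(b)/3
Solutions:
 h(b) = C1/cos(b)^(5/3)


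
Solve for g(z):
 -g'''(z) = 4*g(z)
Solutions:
 g(z) = C3*exp(-2^(2/3)*z) + (C1*sin(2^(2/3)*sqrt(3)*z/2) + C2*cos(2^(2/3)*sqrt(3)*z/2))*exp(2^(2/3)*z/2)


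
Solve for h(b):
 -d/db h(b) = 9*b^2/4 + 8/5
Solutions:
 h(b) = C1 - 3*b^3/4 - 8*b/5


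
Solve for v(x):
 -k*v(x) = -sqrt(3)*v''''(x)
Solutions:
 v(x) = C1*exp(-3^(7/8)*k^(1/4)*x/3) + C2*exp(3^(7/8)*k^(1/4)*x/3) + C3*exp(-3^(7/8)*I*k^(1/4)*x/3) + C4*exp(3^(7/8)*I*k^(1/4)*x/3)


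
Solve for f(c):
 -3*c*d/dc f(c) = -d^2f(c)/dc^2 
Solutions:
 f(c) = C1 + C2*erfi(sqrt(6)*c/2)


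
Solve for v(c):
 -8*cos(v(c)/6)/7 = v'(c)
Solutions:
 8*c/7 - 3*log(sin(v(c)/6) - 1) + 3*log(sin(v(c)/6) + 1) = C1


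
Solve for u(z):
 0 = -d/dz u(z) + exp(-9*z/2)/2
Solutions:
 u(z) = C1 - exp(-9*z/2)/9


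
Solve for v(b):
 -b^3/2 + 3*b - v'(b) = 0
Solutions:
 v(b) = C1 - b^4/8 + 3*b^2/2


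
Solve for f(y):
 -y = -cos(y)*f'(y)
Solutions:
 f(y) = C1 + Integral(y/cos(y), y)


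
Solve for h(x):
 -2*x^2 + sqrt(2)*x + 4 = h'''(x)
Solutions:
 h(x) = C1 + C2*x + C3*x^2 - x^5/30 + sqrt(2)*x^4/24 + 2*x^3/3


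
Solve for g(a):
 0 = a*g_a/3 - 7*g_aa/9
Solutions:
 g(a) = C1 + C2*erfi(sqrt(42)*a/14)


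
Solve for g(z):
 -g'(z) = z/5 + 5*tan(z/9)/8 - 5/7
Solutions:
 g(z) = C1 - z^2/10 + 5*z/7 + 45*log(cos(z/9))/8


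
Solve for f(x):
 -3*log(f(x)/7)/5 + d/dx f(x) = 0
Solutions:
 5*Integral(1/(-log(_y) + log(7)), (_y, f(x)))/3 = C1 - x


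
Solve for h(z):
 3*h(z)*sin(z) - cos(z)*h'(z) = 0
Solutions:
 h(z) = C1/cos(z)^3


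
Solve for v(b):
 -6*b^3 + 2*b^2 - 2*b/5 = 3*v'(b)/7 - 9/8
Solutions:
 v(b) = C1 - 7*b^4/2 + 14*b^3/9 - 7*b^2/15 + 21*b/8


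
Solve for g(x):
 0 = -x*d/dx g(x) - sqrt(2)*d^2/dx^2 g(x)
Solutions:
 g(x) = C1 + C2*erf(2^(1/4)*x/2)


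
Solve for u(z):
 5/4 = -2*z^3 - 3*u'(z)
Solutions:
 u(z) = C1 - z^4/6 - 5*z/12


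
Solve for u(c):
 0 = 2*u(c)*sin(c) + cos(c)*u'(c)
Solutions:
 u(c) = C1*cos(c)^2


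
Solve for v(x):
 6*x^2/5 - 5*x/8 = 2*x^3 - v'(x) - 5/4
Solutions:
 v(x) = C1 + x^4/2 - 2*x^3/5 + 5*x^2/16 - 5*x/4


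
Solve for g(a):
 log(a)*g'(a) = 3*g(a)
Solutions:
 g(a) = C1*exp(3*li(a))


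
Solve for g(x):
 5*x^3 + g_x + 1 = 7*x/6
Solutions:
 g(x) = C1 - 5*x^4/4 + 7*x^2/12 - x


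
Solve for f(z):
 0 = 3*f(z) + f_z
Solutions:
 f(z) = C1*exp(-3*z)


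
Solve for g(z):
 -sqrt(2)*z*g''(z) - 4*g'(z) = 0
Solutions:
 g(z) = C1 + C2*z^(1 - 2*sqrt(2))


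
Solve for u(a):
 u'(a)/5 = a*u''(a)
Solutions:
 u(a) = C1 + C2*a^(6/5)


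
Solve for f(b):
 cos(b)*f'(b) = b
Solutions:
 f(b) = C1 + Integral(b/cos(b), b)


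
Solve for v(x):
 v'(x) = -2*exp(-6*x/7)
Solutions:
 v(x) = C1 + 7*exp(-6*x/7)/3


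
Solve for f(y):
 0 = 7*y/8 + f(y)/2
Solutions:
 f(y) = -7*y/4


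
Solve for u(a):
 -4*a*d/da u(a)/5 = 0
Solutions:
 u(a) = C1


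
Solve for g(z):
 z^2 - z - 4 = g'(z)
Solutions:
 g(z) = C1 + z^3/3 - z^2/2 - 4*z


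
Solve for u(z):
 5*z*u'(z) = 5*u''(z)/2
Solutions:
 u(z) = C1 + C2*erfi(z)


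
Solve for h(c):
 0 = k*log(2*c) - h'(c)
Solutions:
 h(c) = C1 + c*k*log(c) - c*k + c*k*log(2)


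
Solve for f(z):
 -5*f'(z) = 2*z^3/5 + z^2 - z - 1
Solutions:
 f(z) = C1 - z^4/50 - z^3/15 + z^2/10 + z/5


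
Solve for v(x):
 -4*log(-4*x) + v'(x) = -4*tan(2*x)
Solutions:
 v(x) = C1 + 4*x*log(-x) - 4*x + 8*x*log(2) + 2*log(cos(2*x))


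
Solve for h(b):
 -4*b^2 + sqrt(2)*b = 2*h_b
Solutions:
 h(b) = C1 - 2*b^3/3 + sqrt(2)*b^2/4


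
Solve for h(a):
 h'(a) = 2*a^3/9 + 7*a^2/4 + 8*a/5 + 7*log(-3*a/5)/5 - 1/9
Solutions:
 h(a) = C1 + a^4/18 + 7*a^3/12 + 4*a^2/5 + 7*a*log(-a)/5 + a*(-63*log(5) - 68 + 63*log(3))/45


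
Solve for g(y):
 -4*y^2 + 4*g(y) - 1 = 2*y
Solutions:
 g(y) = y^2 + y/2 + 1/4


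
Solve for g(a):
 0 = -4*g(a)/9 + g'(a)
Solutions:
 g(a) = C1*exp(4*a/9)


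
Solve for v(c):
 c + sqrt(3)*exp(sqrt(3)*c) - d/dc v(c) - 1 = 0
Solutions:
 v(c) = C1 + c^2/2 - c + exp(sqrt(3)*c)


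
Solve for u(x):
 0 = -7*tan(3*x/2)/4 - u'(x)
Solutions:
 u(x) = C1 + 7*log(cos(3*x/2))/6


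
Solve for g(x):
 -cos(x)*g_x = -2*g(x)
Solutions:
 g(x) = C1*(sin(x) + 1)/(sin(x) - 1)


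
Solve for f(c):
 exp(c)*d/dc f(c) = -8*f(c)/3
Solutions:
 f(c) = C1*exp(8*exp(-c)/3)


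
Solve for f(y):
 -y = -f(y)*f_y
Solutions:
 f(y) = -sqrt(C1 + y^2)
 f(y) = sqrt(C1 + y^2)


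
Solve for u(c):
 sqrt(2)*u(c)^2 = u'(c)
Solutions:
 u(c) = -1/(C1 + sqrt(2)*c)


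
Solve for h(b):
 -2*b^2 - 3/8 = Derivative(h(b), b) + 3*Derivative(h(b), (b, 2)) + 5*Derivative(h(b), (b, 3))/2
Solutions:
 h(b) = C1 - 2*b^3/3 + 6*b^2 - 211*b/8 + (C2*sin(b/5) + C3*cos(b/5))*exp(-3*b/5)


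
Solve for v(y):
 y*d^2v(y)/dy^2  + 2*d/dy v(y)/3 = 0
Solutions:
 v(y) = C1 + C2*y^(1/3)


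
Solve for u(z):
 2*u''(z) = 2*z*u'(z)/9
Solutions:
 u(z) = C1 + C2*erfi(sqrt(2)*z/6)


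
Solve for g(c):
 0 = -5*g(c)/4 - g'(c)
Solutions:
 g(c) = C1*exp(-5*c/4)


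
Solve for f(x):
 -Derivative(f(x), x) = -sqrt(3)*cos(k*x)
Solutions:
 f(x) = C1 + sqrt(3)*sin(k*x)/k


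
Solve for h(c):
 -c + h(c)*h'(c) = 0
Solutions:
 h(c) = -sqrt(C1 + c^2)
 h(c) = sqrt(C1 + c^2)


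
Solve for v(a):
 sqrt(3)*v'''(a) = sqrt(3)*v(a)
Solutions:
 v(a) = C3*exp(a) + (C1*sin(sqrt(3)*a/2) + C2*cos(sqrt(3)*a/2))*exp(-a/2)


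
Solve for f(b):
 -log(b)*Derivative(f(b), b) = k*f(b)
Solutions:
 f(b) = C1*exp(-k*li(b))


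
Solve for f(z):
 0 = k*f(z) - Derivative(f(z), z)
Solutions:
 f(z) = C1*exp(k*z)


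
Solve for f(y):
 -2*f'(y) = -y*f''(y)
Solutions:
 f(y) = C1 + C2*y^3


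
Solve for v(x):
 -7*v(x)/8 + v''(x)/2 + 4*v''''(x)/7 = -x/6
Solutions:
 v(x) = C1*exp(-sqrt(14)*x/4) + C2*exp(sqrt(14)*x/4) + C3*sin(sqrt(7)*x/2) + C4*cos(sqrt(7)*x/2) + 4*x/21


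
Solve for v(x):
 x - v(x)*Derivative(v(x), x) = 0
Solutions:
 v(x) = -sqrt(C1 + x^2)
 v(x) = sqrt(C1 + x^2)


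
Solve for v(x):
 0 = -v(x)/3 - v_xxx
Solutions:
 v(x) = C3*exp(-3^(2/3)*x/3) + (C1*sin(3^(1/6)*x/2) + C2*cos(3^(1/6)*x/2))*exp(3^(2/3)*x/6)


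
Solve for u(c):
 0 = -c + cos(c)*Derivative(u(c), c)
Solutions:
 u(c) = C1 + Integral(c/cos(c), c)


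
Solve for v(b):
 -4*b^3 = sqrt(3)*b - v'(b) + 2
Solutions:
 v(b) = C1 + b^4 + sqrt(3)*b^2/2 + 2*b


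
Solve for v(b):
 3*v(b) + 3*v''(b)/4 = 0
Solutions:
 v(b) = C1*sin(2*b) + C2*cos(2*b)


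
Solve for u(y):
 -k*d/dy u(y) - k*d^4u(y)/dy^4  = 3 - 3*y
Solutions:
 u(y) = C1 + C4*exp(-y) + (C2*sin(sqrt(3)*y/2) + C3*cos(sqrt(3)*y/2))*exp(y/2) + 3*y^2/(2*k) - 3*y/k


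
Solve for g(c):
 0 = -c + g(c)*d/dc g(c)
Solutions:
 g(c) = -sqrt(C1 + c^2)
 g(c) = sqrt(C1 + c^2)


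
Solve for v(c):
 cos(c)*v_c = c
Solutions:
 v(c) = C1 + Integral(c/cos(c), c)


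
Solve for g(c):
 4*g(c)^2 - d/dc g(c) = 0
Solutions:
 g(c) = -1/(C1 + 4*c)


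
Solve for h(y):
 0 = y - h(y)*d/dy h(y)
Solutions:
 h(y) = -sqrt(C1 + y^2)
 h(y) = sqrt(C1 + y^2)


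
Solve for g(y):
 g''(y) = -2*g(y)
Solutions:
 g(y) = C1*sin(sqrt(2)*y) + C2*cos(sqrt(2)*y)


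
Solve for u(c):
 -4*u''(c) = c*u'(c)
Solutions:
 u(c) = C1 + C2*erf(sqrt(2)*c/4)


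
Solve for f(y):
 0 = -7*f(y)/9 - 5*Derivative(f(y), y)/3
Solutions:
 f(y) = C1*exp(-7*y/15)


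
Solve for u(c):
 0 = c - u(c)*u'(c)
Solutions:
 u(c) = -sqrt(C1 + c^2)
 u(c) = sqrt(C1 + c^2)


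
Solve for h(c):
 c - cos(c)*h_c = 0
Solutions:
 h(c) = C1 + Integral(c/cos(c), c)


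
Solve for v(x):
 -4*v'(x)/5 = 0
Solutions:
 v(x) = C1


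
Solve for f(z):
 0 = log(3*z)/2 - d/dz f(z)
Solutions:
 f(z) = C1 + z*log(z)/2 - z/2 + z*log(3)/2


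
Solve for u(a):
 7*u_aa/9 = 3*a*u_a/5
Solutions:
 u(a) = C1 + C2*erfi(3*sqrt(210)*a/70)


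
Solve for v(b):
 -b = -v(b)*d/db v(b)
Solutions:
 v(b) = -sqrt(C1 + b^2)
 v(b) = sqrt(C1 + b^2)


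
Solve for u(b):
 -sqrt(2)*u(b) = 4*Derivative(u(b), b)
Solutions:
 u(b) = C1*exp(-sqrt(2)*b/4)


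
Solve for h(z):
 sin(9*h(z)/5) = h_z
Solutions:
 -z + 5*log(cos(9*h(z)/5) - 1)/18 - 5*log(cos(9*h(z)/5) + 1)/18 = C1


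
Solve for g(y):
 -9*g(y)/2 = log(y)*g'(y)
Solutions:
 g(y) = C1*exp(-9*li(y)/2)


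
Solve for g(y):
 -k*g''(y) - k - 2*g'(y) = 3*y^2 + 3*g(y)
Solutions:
 g(y) = C1*exp(y*(sqrt(1 - 3*k) - 1)/k) + C2*exp(-y*(sqrt(1 - 3*k) + 1)/k) + k/3 - y^2 + 4*y/3 - 8/9


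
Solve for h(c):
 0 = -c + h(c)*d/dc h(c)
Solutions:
 h(c) = -sqrt(C1 + c^2)
 h(c) = sqrt(C1 + c^2)


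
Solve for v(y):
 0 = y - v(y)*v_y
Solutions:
 v(y) = -sqrt(C1 + y^2)
 v(y) = sqrt(C1 + y^2)


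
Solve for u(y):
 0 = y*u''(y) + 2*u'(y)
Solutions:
 u(y) = C1 + C2/y


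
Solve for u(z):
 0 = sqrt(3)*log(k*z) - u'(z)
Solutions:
 u(z) = C1 + sqrt(3)*z*log(k*z) - sqrt(3)*z


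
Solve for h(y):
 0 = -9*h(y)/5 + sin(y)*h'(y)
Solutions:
 h(y) = C1*(cos(y) - 1)^(9/10)/(cos(y) + 1)^(9/10)


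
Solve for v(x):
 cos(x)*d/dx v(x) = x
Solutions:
 v(x) = C1 + Integral(x/cos(x), x)


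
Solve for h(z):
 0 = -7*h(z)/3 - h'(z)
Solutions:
 h(z) = C1*exp(-7*z/3)


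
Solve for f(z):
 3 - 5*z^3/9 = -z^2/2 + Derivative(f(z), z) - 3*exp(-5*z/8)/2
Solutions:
 f(z) = C1 - 5*z^4/36 + z^3/6 + 3*z - 12*exp(-5*z/8)/5


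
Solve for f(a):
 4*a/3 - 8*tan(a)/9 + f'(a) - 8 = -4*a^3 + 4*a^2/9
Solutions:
 f(a) = C1 - a^4 + 4*a^3/27 - 2*a^2/3 + 8*a - 8*log(cos(a))/9


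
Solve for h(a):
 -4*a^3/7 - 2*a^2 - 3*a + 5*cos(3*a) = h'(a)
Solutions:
 h(a) = C1 - a^4/7 - 2*a^3/3 - 3*a^2/2 + 5*sin(3*a)/3


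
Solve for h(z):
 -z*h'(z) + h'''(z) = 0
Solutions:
 h(z) = C1 + Integral(C2*airyai(z) + C3*airybi(z), z)


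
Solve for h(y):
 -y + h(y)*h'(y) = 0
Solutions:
 h(y) = -sqrt(C1 + y^2)
 h(y) = sqrt(C1 + y^2)


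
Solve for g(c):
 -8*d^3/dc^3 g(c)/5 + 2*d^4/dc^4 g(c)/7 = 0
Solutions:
 g(c) = C1 + C2*c + C3*c^2 + C4*exp(28*c/5)


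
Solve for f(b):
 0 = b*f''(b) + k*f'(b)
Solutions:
 f(b) = C1 + b^(1 - re(k))*(C2*sin(log(b)*Abs(im(k))) + C3*cos(log(b)*im(k)))


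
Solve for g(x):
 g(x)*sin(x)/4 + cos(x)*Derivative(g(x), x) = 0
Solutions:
 g(x) = C1*cos(x)^(1/4)


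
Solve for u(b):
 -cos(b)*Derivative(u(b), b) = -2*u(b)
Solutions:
 u(b) = C1*(sin(b) + 1)/(sin(b) - 1)


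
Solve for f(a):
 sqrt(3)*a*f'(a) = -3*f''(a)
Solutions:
 f(a) = C1 + C2*erf(sqrt(2)*3^(3/4)*a/6)


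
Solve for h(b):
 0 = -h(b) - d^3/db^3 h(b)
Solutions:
 h(b) = C3*exp(-b) + (C1*sin(sqrt(3)*b/2) + C2*cos(sqrt(3)*b/2))*exp(b/2)


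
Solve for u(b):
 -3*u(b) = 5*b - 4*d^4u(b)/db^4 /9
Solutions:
 u(b) = C1*exp(-sqrt(2)*3^(3/4)*b/2) + C2*exp(sqrt(2)*3^(3/4)*b/2) + C3*sin(sqrt(2)*3^(3/4)*b/2) + C4*cos(sqrt(2)*3^(3/4)*b/2) - 5*b/3


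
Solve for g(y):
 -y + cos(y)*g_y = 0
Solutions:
 g(y) = C1 + Integral(y/cos(y), y)


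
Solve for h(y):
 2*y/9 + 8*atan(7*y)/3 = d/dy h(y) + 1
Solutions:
 h(y) = C1 + y^2/9 + 8*y*atan(7*y)/3 - y - 4*log(49*y^2 + 1)/21


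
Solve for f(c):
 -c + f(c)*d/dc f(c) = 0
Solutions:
 f(c) = -sqrt(C1 + c^2)
 f(c) = sqrt(C1 + c^2)


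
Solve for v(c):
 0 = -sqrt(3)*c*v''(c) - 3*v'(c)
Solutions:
 v(c) = C1 + C2*c^(1 - sqrt(3))


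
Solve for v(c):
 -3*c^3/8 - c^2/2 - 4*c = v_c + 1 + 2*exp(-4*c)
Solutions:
 v(c) = C1 - 3*c^4/32 - c^3/6 - 2*c^2 - c + exp(-4*c)/2


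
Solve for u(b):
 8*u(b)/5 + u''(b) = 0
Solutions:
 u(b) = C1*sin(2*sqrt(10)*b/5) + C2*cos(2*sqrt(10)*b/5)


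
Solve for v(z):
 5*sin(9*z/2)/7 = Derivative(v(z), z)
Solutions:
 v(z) = C1 - 10*cos(9*z/2)/63


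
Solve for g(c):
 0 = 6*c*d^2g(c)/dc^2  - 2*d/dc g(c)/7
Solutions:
 g(c) = C1 + C2*c^(22/21)


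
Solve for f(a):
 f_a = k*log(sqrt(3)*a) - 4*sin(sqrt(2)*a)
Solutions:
 f(a) = C1 + a*k*(log(a) - 1) + a*k*log(3)/2 + 2*sqrt(2)*cos(sqrt(2)*a)


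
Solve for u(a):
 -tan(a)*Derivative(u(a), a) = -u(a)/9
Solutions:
 u(a) = C1*sin(a)^(1/9)


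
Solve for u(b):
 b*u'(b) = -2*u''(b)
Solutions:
 u(b) = C1 + C2*erf(b/2)


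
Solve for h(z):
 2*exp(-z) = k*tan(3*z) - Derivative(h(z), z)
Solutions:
 h(z) = C1 + k*log(tan(3*z)^2 + 1)/6 + 2*exp(-z)


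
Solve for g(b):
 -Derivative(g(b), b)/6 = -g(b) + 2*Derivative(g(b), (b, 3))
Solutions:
 g(b) = C1*exp(b*(-(54 + sqrt(2917))^(1/3) + (54 + sqrt(2917))^(-1/3))/12)*sin(sqrt(3)*b*((54 + sqrt(2917))^(-1/3) + (54 + sqrt(2917))^(1/3))/12) + C2*exp(b*(-(54 + sqrt(2917))^(1/3) + (54 + sqrt(2917))^(-1/3))/12)*cos(sqrt(3)*b*((54 + sqrt(2917))^(-1/3) + (54 + sqrt(2917))^(1/3))/12) + C3*exp(-b*(-(54 + sqrt(2917))^(1/3) + (54 + sqrt(2917))^(-1/3))/6)


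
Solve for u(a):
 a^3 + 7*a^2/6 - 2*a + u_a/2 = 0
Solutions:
 u(a) = C1 - a^4/2 - 7*a^3/9 + 2*a^2


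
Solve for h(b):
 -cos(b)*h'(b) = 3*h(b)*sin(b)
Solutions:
 h(b) = C1*cos(b)^3


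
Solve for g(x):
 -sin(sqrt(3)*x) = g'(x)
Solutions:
 g(x) = C1 + sqrt(3)*cos(sqrt(3)*x)/3


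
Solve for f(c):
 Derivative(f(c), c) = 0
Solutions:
 f(c) = C1


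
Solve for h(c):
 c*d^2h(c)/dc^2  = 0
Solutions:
 h(c) = C1 + C2*c


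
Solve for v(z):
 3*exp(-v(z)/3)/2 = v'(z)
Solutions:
 v(z) = 3*log(C1 + z/2)


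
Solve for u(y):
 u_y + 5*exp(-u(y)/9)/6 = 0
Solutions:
 u(y) = 9*log(C1 - 5*y/54)


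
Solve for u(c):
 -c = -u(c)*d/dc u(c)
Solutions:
 u(c) = -sqrt(C1 + c^2)
 u(c) = sqrt(C1 + c^2)


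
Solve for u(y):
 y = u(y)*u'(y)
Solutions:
 u(y) = -sqrt(C1 + y^2)
 u(y) = sqrt(C1 + y^2)


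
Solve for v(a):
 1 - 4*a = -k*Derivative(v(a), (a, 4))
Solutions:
 v(a) = C1 + C2*a + C3*a^2 + C4*a^3 + a^5/(30*k) - a^4/(24*k)


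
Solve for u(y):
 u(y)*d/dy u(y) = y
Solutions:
 u(y) = -sqrt(C1 + y^2)
 u(y) = sqrt(C1 + y^2)


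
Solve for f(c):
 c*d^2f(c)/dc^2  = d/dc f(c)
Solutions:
 f(c) = C1 + C2*c^2


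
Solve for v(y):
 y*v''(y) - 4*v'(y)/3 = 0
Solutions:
 v(y) = C1 + C2*y^(7/3)


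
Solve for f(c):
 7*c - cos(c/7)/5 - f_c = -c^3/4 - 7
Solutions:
 f(c) = C1 + c^4/16 + 7*c^2/2 + 7*c - 7*sin(c/7)/5


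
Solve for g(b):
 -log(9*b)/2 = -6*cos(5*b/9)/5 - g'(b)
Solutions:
 g(b) = C1 + b*log(b)/2 - b/2 + b*log(3) - 54*sin(5*b/9)/25


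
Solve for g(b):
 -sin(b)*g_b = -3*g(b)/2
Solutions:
 g(b) = C1*(cos(b) - 1)^(3/4)/(cos(b) + 1)^(3/4)


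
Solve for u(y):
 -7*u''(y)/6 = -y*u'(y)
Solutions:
 u(y) = C1 + C2*erfi(sqrt(21)*y/7)


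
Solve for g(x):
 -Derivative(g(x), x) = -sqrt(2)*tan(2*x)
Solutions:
 g(x) = C1 - sqrt(2)*log(cos(2*x))/2


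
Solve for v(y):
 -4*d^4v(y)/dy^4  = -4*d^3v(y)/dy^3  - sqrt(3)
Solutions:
 v(y) = C1 + C2*y + C3*y^2 + C4*exp(y) - sqrt(3)*y^3/24


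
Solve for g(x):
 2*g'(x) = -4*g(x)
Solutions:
 g(x) = C1*exp(-2*x)


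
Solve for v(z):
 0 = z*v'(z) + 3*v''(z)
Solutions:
 v(z) = C1 + C2*erf(sqrt(6)*z/6)


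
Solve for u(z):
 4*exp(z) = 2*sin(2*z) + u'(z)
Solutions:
 u(z) = C1 + 4*exp(z) + cos(2*z)


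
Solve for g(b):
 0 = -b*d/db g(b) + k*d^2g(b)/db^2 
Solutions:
 g(b) = C1 + C2*erf(sqrt(2)*b*sqrt(-1/k)/2)/sqrt(-1/k)


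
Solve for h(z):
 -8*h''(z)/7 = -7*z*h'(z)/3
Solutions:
 h(z) = C1 + C2*erfi(7*sqrt(3)*z/12)


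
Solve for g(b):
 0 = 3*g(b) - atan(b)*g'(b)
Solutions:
 g(b) = C1*exp(3*Integral(1/atan(b), b))


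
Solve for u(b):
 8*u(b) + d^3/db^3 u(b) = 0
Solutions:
 u(b) = C3*exp(-2*b) + (C1*sin(sqrt(3)*b) + C2*cos(sqrt(3)*b))*exp(b)


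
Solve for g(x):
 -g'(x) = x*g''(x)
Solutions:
 g(x) = C1 + C2*log(x)


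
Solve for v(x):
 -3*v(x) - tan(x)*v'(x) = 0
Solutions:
 v(x) = C1/sin(x)^3


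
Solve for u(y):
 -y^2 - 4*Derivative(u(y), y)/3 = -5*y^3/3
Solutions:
 u(y) = C1 + 5*y^4/16 - y^3/4


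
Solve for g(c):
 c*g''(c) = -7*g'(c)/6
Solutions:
 g(c) = C1 + C2/c^(1/6)


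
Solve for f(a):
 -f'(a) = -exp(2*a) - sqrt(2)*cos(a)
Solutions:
 f(a) = C1 + exp(2*a)/2 + sqrt(2)*sin(a)


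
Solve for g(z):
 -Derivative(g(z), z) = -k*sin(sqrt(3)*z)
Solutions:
 g(z) = C1 - sqrt(3)*k*cos(sqrt(3)*z)/3


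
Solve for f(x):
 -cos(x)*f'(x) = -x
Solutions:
 f(x) = C1 + Integral(x/cos(x), x)


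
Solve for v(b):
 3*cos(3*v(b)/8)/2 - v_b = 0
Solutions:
 -3*b/2 - 4*log(sin(3*v(b)/8) - 1)/3 + 4*log(sin(3*v(b)/8) + 1)/3 = C1


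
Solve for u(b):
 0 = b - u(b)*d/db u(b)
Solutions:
 u(b) = -sqrt(C1 + b^2)
 u(b) = sqrt(C1 + b^2)


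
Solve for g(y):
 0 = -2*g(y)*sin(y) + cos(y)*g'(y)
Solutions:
 g(y) = C1/cos(y)^2


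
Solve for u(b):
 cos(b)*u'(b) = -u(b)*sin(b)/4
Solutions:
 u(b) = C1*cos(b)^(1/4)


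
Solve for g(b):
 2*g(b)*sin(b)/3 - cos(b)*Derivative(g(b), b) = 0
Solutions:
 g(b) = C1/cos(b)^(2/3)


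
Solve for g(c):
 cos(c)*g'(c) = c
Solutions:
 g(c) = C1 + Integral(c/cos(c), c)


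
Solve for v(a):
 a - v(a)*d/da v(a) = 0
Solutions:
 v(a) = -sqrt(C1 + a^2)
 v(a) = sqrt(C1 + a^2)


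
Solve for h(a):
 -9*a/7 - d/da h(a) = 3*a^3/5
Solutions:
 h(a) = C1 - 3*a^4/20 - 9*a^2/14


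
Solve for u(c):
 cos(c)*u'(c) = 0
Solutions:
 u(c) = C1


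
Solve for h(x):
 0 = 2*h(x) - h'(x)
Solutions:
 h(x) = C1*exp(2*x)


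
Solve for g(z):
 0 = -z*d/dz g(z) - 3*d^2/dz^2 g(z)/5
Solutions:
 g(z) = C1 + C2*erf(sqrt(30)*z/6)


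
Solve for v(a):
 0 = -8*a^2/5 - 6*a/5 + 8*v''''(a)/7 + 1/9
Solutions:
 v(a) = C1 + C2*a + C3*a^2 + C4*a^3 + 7*a^6/1800 + 7*a^5/800 - 7*a^4/1728


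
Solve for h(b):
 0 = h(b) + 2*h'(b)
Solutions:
 h(b) = C1*exp(-b/2)


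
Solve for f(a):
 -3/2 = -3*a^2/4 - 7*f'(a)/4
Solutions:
 f(a) = C1 - a^3/7 + 6*a/7


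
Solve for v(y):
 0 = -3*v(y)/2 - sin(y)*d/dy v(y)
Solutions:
 v(y) = C1*(cos(y) + 1)^(3/4)/(cos(y) - 1)^(3/4)


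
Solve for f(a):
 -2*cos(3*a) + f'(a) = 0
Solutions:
 f(a) = C1 + 2*sin(3*a)/3


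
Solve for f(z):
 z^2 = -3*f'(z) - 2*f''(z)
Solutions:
 f(z) = C1 + C2*exp(-3*z/2) - z^3/9 + 2*z^2/9 - 8*z/27


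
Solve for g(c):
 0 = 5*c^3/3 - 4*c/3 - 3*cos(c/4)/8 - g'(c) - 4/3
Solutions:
 g(c) = C1 + 5*c^4/12 - 2*c^2/3 - 4*c/3 - 3*sin(c/4)/2


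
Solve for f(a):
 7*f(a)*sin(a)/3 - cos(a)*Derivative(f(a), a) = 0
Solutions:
 f(a) = C1/cos(a)^(7/3)


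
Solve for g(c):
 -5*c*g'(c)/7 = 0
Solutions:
 g(c) = C1


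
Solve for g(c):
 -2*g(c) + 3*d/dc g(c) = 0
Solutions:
 g(c) = C1*exp(2*c/3)


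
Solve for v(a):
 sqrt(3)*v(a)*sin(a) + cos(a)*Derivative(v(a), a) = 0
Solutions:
 v(a) = C1*cos(a)^(sqrt(3))
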